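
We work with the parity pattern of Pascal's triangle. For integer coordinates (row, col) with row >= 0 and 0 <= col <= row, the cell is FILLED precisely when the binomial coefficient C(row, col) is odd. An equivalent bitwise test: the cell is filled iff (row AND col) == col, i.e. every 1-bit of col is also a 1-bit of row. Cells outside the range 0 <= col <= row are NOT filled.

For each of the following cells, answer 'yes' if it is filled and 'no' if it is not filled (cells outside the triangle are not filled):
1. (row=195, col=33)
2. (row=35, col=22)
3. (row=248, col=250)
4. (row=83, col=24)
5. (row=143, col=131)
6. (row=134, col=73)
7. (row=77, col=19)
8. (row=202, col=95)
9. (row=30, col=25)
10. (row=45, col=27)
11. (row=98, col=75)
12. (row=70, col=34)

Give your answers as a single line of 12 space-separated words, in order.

(195,33): row=0b11000011, col=0b100001, row AND col = 0b1 = 1; 1 != 33 -> empty
(35,22): row=0b100011, col=0b10110, row AND col = 0b10 = 2; 2 != 22 -> empty
(248,250): col outside [0, 248] -> not filled
(83,24): row=0b1010011, col=0b11000, row AND col = 0b10000 = 16; 16 != 24 -> empty
(143,131): row=0b10001111, col=0b10000011, row AND col = 0b10000011 = 131; 131 == 131 -> filled
(134,73): row=0b10000110, col=0b1001001, row AND col = 0b0 = 0; 0 != 73 -> empty
(77,19): row=0b1001101, col=0b10011, row AND col = 0b1 = 1; 1 != 19 -> empty
(202,95): row=0b11001010, col=0b1011111, row AND col = 0b1001010 = 74; 74 != 95 -> empty
(30,25): row=0b11110, col=0b11001, row AND col = 0b11000 = 24; 24 != 25 -> empty
(45,27): row=0b101101, col=0b11011, row AND col = 0b1001 = 9; 9 != 27 -> empty
(98,75): row=0b1100010, col=0b1001011, row AND col = 0b1000010 = 66; 66 != 75 -> empty
(70,34): row=0b1000110, col=0b100010, row AND col = 0b10 = 2; 2 != 34 -> empty

Answer: no no no no yes no no no no no no no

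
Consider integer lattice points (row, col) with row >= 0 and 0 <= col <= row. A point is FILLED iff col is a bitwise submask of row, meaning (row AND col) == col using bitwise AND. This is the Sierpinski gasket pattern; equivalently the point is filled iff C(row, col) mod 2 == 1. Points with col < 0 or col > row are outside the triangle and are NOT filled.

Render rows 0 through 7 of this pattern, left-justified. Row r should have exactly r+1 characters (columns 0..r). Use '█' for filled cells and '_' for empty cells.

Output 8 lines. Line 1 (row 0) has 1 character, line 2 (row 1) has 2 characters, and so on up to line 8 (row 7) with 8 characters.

r0=0: █
r1=1: ██
r2=10: █_█
r3=11: ████
r4=100: █___█
r5=101: ██__██
r6=110: █_█_█_█
r7=111: ████████

Answer: █
██
█_█
████
█___█
██__██
█_█_█_█
████████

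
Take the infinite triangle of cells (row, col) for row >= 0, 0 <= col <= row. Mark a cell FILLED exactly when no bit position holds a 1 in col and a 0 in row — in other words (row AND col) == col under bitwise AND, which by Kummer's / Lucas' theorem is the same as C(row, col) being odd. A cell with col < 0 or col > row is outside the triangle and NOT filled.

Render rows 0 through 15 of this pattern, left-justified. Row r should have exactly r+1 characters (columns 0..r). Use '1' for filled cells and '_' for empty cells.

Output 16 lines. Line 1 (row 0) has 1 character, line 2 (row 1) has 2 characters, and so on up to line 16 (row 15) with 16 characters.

r0=0: 1
r1=1: 11
r2=10: 1_1
r3=11: 1111
r4=100: 1___1
r5=101: 11__11
r6=110: 1_1_1_1
r7=111: 11111111
r8=1000: 1_______1
r9=1001: 11______11
r10=1010: 1_1_____1_1
r11=1011: 1111____1111
r12=1100: 1___1___1___1
r13=1101: 11__11__11__11
r14=1110: 1_1_1_1_1_1_1_1
r15=1111: 1111111111111111

Answer: 1
11
1_1
1111
1___1
11__11
1_1_1_1
11111111
1_______1
11______11
1_1_____1_1
1111____1111
1___1___1___1
11__11__11__11
1_1_1_1_1_1_1_1
1111111111111111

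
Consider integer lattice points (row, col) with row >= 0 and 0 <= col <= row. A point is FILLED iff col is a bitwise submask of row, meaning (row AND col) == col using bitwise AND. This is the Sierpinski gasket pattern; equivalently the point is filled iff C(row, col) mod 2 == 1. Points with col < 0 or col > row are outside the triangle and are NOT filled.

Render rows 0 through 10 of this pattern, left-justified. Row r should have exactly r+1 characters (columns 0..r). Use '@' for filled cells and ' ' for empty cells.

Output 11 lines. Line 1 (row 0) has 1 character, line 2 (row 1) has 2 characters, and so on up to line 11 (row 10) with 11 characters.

Answer: @
@@
@ @
@@@@
@   @
@@  @@
@ @ @ @
@@@@@@@@
@       @
@@      @@
@ @     @ @

Derivation:
r0=0: @
r1=1: @@
r2=10: @ @
r3=11: @@@@
r4=100: @   @
r5=101: @@  @@
r6=110: @ @ @ @
r7=111: @@@@@@@@
r8=1000: @       @
r9=1001: @@      @@
r10=1010: @ @     @ @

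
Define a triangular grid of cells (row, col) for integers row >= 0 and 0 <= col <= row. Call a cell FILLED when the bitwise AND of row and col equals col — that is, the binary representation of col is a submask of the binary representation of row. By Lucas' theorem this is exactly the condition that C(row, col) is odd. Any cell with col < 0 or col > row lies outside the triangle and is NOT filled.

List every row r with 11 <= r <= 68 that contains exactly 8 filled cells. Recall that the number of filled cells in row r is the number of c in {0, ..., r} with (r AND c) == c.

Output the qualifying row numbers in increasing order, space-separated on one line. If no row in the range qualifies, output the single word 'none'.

Answer: 11 13 14 19 21 22 25 26 28 35 37 38 41 42 44 49 50 52 56 67

Derivation:
Row r has 2^popcount(r) filled cells, so we need popcount(r) = log2(8) = 3.
Scan r = 11..68 and keep those with exactly 3 one-bits:
r=11=1011 popcount=3 -> KEEP
r=12=1100 popcount=2 -> skip
r=13=1101 popcount=3 -> KEEP
r=14=1110 popcount=3 -> KEEP
r=15=1111 popcount=4 -> skip
r=16=10000 popcount=1 -> skip
r=17=10001 popcount=2 -> skip
r=18=10010 popcount=2 -> skip
r=19=10011 popcount=3 -> KEEP
r=20=10100 popcount=2 -> skip
r=21=10101 popcount=3 -> KEEP
r=22=10110 popcount=3 -> KEEP
r=23=10111 popcount=4 -> skip
r=24=11000 popcount=2 -> skip
r=25=11001 popcount=3 -> KEEP
r=26=11010 popcount=3 -> KEEP
r=27=11011 popcount=4 -> skip
r=28=11100 popcount=3 -> KEEP
r=29=11101 popcount=4 -> skip
r=30=11110 popcount=4 -> skip
r=31=11111 popcount=5 -> skip
r=32=100000 popcount=1 -> skip
r=33=100001 popcount=2 -> skip
r=34=100010 popcount=2 -> skip
r=35=100011 popcount=3 -> KEEP
r=36=100100 popcount=2 -> skip
r=37=100101 popcount=3 -> KEEP
r=38=100110 popcount=3 -> KEEP
r=39=100111 popcount=4 -> skip
r=40=101000 popcount=2 -> skip
r=41=101001 popcount=3 -> KEEP
r=42=101010 popcount=3 -> KEEP
r=43=101011 popcount=4 -> skip
r=44=101100 popcount=3 -> KEEP
r=45=101101 popcount=4 -> skip
r=46=101110 popcount=4 -> skip
r=47=101111 popcount=5 -> skip
r=48=110000 popcount=2 -> skip
r=49=110001 popcount=3 -> KEEP
r=50=110010 popcount=3 -> KEEP
r=51=110011 popcount=4 -> skip
r=52=110100 popcount=3 -> KEEP
r=53=110101 popcount=4 -> skip
r=54=110110 popcount=4 -> skip
r=55=110111 popcount=5 -> skip
r=56=111000 popcount=3 -> KEEP
r=57=111001 popcount=4 -> skip
r=58=111010 popcount=4 -> skip
r=59=111011 popcount=5 -> skip
r=60=111100 popcount=4 -> skip
r=61=111101 popcount=5 -> skip
r=62=111110 popcount=5 -> skip
r=63=111111 popcount=6 -> skip
r=64=1000000 popcount=1 -> skip
r=65=1000001 popcount=2 -> skip
r=66=1000010 popcount=2 -> skip
r=67=1000011 popcount=3 -> KEEP
r=68=1000100 popcount=2 -> skip
Kept rows: 11 13 14 19 21 22 25 26 28 35 37 38 41 42 44 49 50 52 56 67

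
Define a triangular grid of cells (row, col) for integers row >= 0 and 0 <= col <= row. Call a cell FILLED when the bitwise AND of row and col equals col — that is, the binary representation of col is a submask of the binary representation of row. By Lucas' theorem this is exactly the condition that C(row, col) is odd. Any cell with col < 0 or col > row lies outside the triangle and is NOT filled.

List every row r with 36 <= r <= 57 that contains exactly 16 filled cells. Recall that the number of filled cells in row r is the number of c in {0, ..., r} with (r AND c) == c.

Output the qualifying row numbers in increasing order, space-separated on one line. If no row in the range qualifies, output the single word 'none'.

Row r has 2^popcount(r) filled cells, so we need popcount(r) = log2(16) = 4.
Scan r = 36..57 and keep those with exactly 4 one-bits:
r=36=100100 popcount=2 -> skip
r=37=100101 popcount=3 -> skip
r=38=100110 popcount=3 -> skip
r=39=100111 popcount=4 -> KEEP
r=40=101000 popcount=2 -> skip
r=41=101001 popcount=3 -> skip
r=42=101010 popcount=3 -> skip
r=43=101011 popcount=4 -> KEEP
r=44=101100 popcount=3 -> skip
r=45=101101 popcount=4 -> KEEP
r=46=101110 popcount=4 -> KEEP
r=47=101111 popcount=5 -> skip
r=48=110000 popcount=2 -> skip
r=49=110001 popcount=3 -> skip
r=50=110010 popcount=3 -> skip
r=51=110011 popcount=4 -> KEEP
r=52=110100 popcount=3 -> skip
r=53=110101 popcount=4 -> KEEP
r=54=110110 popcount=4 -> KEEP
r=55=110111 popcount=5 -> skip
r=56=111000 popcount=3 -> skip
r=57=111001 popcount=4 -> KEEP
Kept rows: 39 43 45 46 51 53 54 57

Answer: 39 43 45 46 51 53 54 57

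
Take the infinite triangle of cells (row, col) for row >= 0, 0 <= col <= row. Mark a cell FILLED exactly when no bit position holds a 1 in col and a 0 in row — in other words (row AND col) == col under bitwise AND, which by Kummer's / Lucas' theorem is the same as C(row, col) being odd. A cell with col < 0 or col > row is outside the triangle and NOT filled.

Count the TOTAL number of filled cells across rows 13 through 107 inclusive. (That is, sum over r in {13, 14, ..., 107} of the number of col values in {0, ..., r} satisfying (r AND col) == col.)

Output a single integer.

Answer: 1346

Derivation:
r13=1101 pc3: +8 =8
r14=1110 pc3: +8 =16
r15=1111 pc4: +16 =32
r16=10000 pc1: +2 =34
r17=10001 pc2: +4 =38
r18=10010 pc2: +4 =42
r19=10011 pc3: +8 =50
r20=10100 pc2: +4 =54
r21=10101 pc3: +8 =62
r22=10110 pc3: +8 =70
r23=10111 pc4: +16 =86
r24=11000 pc2: +4 =90
r25=11001 pc3: +8 =98
r26=11010 pc3: +8 =106
r27=11011 pc4: +16 =122
r28=11100 pc3: +8 =130
r29=11101 pc4: +16 =146
r30=11110 pc4: +16 =162
r31=11111 pc5: +32 =194
r32=100000 pc1: +2 =196
r33=100001 pc2: +4 =200
r34=100010 pc2: +4 =204
r35=100011 pc3: +8 =212
r36=100100 pc2: +4 =216
r37=100101 pc3: +8 =224
r38=100110 pc3: +8 =232
r39=100111 pc4: +16 =248
r40=101000 pc2: +4 =252
r41=101001 pc3: +8 =260
r42=101010 pc3: +8 =268
r43=101011 pc4: +16 =284
r44=101100 pc3: +8 =292
r45=101101 pc4: +16 =308
r46=101110 pc4: +16 =324
r47=101111 pc5: +32 =356
r48=110000 pc2: +4 =360
r49=110001 pc3: +8 =368
r50=110010 pc3: +8 =376
r51=110011 pc4: +16 =392
r52=110100 pc3: +8 =400
r53=110101 pc4: +16 =416
r54=110110 pc4: +16 =432
r55=110111 pc5: +32 =464
r56=111000 pc3: +8 =472
r57=111001 pc4: +16 =488
r58=111010 pc4: +16 =504
r59=111011 pc5: +32 =536
r60=111100 pc4: +16 =552
r61=111101 pc5: +32 =584
r62=111110 pc5: +32 =616
r63=111111 pc6: +64 =680
r64=1000000 pc1: +2 =682
r65=1000001 pc2: +4 =686
r66=1000010 pc2: +4 =690
r67=1000011 pc3: +8 =698
r68=1000100 pc2: +4 =702
r69=1000101 pc3: +8 =710
r70=1000110 pc3: +8 =718
r71=1000111 pc4: +16 =734
r72=1001000 pc2: +4 =738
r73=1001001 pc3: +8 =746
r74=1001010 pc3: +8 =754
r75=1001011 pc4: +16 =770
r76=1001100 pc3: +8 =778
r77=1001101 pc4: +16 =794
r78=1001110 pc4: +16 =810
r79=1001111 pc5: +32 =842
r80=1010000 pc2: +4 =846
r81=1010001 pc3: +8 =854
r82=1010010 pc3: +8 =862
r83=1010011 pc4: +16 =878
r84=1010100 pc3: +8 =886
r85=1010101 pc4: +16 =902
r86=1010110 pc4: +16 =918
r87=1010111 pc5: +32 =950
r88=1011000 pc3: +8 =958
r89=1011001 pc4: +16 =974
r90=1011010 pc4: +16 =990
r91=1011011 pc5: +32 =1022
r92=1011100 pc4: +16 =1038
r93=1011101 pc5: +32 =1070
r94=1011110 pc5: +32 =1102
r95=1011111 pc6: +64 =1166
r96=1100000 pc2: +4 =1170
r97=1100001 pc3: +8 =1178
r98=1100010 pc3: +8 =1186
r99=1100011 pc4: +16 =1202
r100=1100100 pc3: +8 =1210
r101=1100101 pc4: +16 =1226
r102=1100110 pc4: +16 =1242
r103=1100111 pc5: +32 =1274
r104=1101000 pc3: +8 =1282
r105=1101001 pc4: +16 =1298
r106=1101010 pc4: +16 =1314
r107=1101011 pc5: +32 =1346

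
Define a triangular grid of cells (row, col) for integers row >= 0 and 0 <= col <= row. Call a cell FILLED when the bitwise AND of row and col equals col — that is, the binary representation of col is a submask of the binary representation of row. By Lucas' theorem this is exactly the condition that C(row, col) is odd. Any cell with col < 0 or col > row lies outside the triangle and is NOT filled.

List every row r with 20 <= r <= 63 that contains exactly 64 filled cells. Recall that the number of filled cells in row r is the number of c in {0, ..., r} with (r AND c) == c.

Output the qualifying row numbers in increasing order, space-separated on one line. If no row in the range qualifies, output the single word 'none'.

Row r has 2^popcount(r) filled cells, so we need popcount(r) = log2(64) = 6.
Scan r = 20..63 and keep those with exactly 6 one-bits:
r=20=10100 popcount=2 -> skip
r=21=10101 popcount=3 -> skip
r=22=10110 popcount=3 -> skip
r=23=10111 popcount=4 -> skip
r=24=11000 popcount=2 -> skip
r=25=11001 popcount=3 -> skip
r=26=11010 popcount=3 -> skip
r=27=11011 popcount=4 -> skip
r=28=11100 popcount=3 -> skip
r=29=11101 popcount=4 -> skip
r=30=11110 popcount=4 -> skip
r=31=11111 popcount=5 -> skip
r=32=100000 popcount=1 -> skip
r=33=100001 popcount=2 -> skip
r=34=100010 popcount=2 -> skip
r=35=100011 popcount=3 -> skip
r=36=100100 popcount=2 -> skip
r=37=100101 popcount=3 -> skip
r=38=100110 popcount=3 -> skip
r=39=100111 popcount=4 -> skip
r=40=101000 popcount=2 -> skip
r=41=101001 popcount=3 -> skip
r=42=101010 popcount=3 -> skip
r=43=101011 popcount=4 -> skip
r=44=101100 popcount=3 -> skip
r=45=101101 popcount=4 -> skip
r=46=101110 popcount=4 -> skip
r=47=101111 popcount=5 -> skip
r=48=110000 popcount=2 -> skip
r=49=110001 popcount=3 -> skip
r=50=110010 popcount=3 -> skip
r=51=110011 popcount=4 -> skip
r=52=110100 popcount=3 -> skip
r=53=110101 popcount=4 -> skip
r=54=110110 popcount=4 -> skip
r=55=110111 popcount=5 -> skip
r=56=111000 popcount=3 -> skip
r=57=111001 popcount=4 -> skip
r=58=111010 popcount=4 -> skip
r=59=111011 popcount=5 -> skip
r=60=111100 popcount=4 -> skip
r=61=111101 popcount=5 -> skip
r=62=111110 popcount=5 -> skip
r=63=111111 popcount=6 -> KEEP
Kept rows: 63

Answer: 63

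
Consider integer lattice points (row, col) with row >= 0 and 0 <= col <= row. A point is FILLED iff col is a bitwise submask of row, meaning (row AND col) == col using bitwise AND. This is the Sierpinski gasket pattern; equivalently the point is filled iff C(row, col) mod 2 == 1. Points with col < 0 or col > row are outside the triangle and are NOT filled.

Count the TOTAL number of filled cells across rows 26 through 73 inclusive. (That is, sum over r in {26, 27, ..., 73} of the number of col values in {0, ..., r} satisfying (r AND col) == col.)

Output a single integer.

Answer: 648

Derivation:
r26=11010 pc3: +8 =8
r27=11011 pc4: +16 =24
r28=11100 pc3: +8 =32
r29=11101 pc4: +16 =48
r30=11110 pc4: +16 =64
r31=11111 pc5: +32 =96
r32=100000 pc1: +2 =98
r33=100001 pc2: +4 =102
r34=100010 pc2: +4 =106
r35=100011 pc3: +8 =114
r36=100100 pc2: +4 =118
r37=100101 pc3: +8 =126
r38=100110 pc3: +8 =134
r39=100111 pc4: +16 =150
r40=101000 pc2: +4 =154
r41=101001 pc3: +8 =162
r42=101010 pc3: +8 =170
r43=101011 pc4: +16 =186
r44=101100 pc3: +8 =194
r45=101101 pc4: +16 =210
r46=101110 pc4: +16 =226
r47=101111 pc5: +32 =258
r48=110000 pc2: +4 =262
r49=110001 pc3: +8 =270
r50=110010 pc3: +8 =278
r51=110011 pc4: +16 =294
r52=110100 pc3: +8 =302
r53=110101 pc4: +16 =318
r54=110110 pc4: +16 =334
r55=110111 pc5: +32 =366
r56=111000 pc3: +8 =374
r57=111001 pc4: +16 =390
r58=111010 pc4: +16 =406
r59=111011 pc5: +32 =438
r60=111100 pc4: +16 =454
r61=111101 pc5: +32 =486
r62=111110 pc5: +32 =518
r63=111111 pc6: +64 =582
r64=1000000 pc1: +2 =584
r65=1000001 pc2: +4 =588
r66=1000010 pc2: +4 =592
r67=1000011 pc3: +8 =600
r68=1000100 pc2: +4 =604
r69=1000101 pc3: +8 =612
r70=1000110 pc3: +8 =620
r71=1000111 pc4: +16 =636
r72=1001000 pc2: +4 =640
r73=1001001 pc3: +8 =648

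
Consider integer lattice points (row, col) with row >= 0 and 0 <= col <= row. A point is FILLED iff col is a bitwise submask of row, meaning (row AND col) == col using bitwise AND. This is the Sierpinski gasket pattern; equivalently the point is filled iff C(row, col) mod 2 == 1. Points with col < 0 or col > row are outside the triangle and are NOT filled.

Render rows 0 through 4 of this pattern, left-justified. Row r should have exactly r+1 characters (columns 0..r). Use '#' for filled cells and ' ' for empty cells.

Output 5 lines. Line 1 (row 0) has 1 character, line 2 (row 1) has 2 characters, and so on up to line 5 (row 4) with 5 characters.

Answer: #
##
# #
####
#   #

Derivation:
r0=0: #
r1=1: ##
r2=10: # #
r3=11: ####
r4=100: #   #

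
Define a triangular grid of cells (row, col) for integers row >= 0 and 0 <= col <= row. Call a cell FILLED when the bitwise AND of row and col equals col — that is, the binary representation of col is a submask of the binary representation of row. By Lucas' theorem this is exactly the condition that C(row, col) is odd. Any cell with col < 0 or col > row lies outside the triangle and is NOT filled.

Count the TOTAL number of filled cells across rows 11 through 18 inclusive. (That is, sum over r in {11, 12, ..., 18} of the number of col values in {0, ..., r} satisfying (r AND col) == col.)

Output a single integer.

Answer: 54

Derivation:
r11=1011 pc3: +8 =8
r12=1100 pc2: +4 =12
r13=1101 pc3: +8 =20
r14=1110 pc3: +8 =28
r15=1111 pc4: +16 =44
r16=10000 pc1: +2 =46
r17=10001 pc2: +4 =50
r18=10010 pc2: +4 =54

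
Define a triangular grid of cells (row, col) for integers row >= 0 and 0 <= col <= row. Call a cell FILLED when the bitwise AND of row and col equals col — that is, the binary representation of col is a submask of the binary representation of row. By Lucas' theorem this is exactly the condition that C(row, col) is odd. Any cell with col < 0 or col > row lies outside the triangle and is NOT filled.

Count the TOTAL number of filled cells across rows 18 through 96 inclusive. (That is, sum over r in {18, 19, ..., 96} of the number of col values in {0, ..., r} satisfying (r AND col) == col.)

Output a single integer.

r18=10010 pc2: +4 =4
r19=10011 pc3: +8 =12
r20=10100 pc2: +4 =16
r21=10101 pc3: +8 =24
r22=10110 pc3: +8 =32
r23=10111 pc4: +16 =48
r24=11000 pc2: +4 =52
r25=11001 pc3: +8 =60
r26=11010 pc3: +8 =68
r27=11011 pc4: +16 =84
r28=11100 pc3: +8 =92
r29=11101 pc4: +16 =108
r30=11110 pc4: +16 =124
r31=11111 pc5: +32 =156
r32=100000 pc1: +2 =158
r33=100001 pc2: +4 =162
r34=100010 pc2: +4 =166
r35=100011 pc3: +8 =174
r36=100100 pc2: +4 =178
r37=100101 pc3: +8 =186
r38=100110 pc3: +8 =194
r39=100111 pc4: +16 =210
r40=101000 pc2: +4 =214
r41=101001 pc3: +8 =222
r42=101010 pc3: +8 =230
r43=101011 pc4: +16 =246
r44=101100 pc3: +8 =254
r45=101101 pc4: +16 =270
r46=101110 pc4: +16 =286
r47=101111 pc5: +32 =318
r48=110000 pc2: +4 =322
r49=110001 pc3: +8 =330
r50=110010 pc3: +8 =338
r51=110011 pc4: +16 =354
r52=110100 pc3: +8 =362
r53=110101 pc4: +16 =378
r54=110110 pc4: +16 =394
r55=110111 pc5: +32 =426
r56=111000 pc3: +8 =434
r57=111001 pc4: +16 =450
r58=111010 pc4: +16 =466
r59=111011 pc5: +32 =498
r60=111100 pc4: +16 =514
r61=111101 pc5: +32 =546
r62=111110 pc5: +32 =578
r63=111111 pc6: +64 =642
r64=1000000 pc1: +2 =644
r65=1000001 pc2: +4 =648
r66=1000010 pc2: +4 =652
r67=1000011 pc3: +8 =660
r68=1000100 pc2: +4 =664
r69=1000101 pc3: +8 =672
r70=1000110 pc3: +8 =680
r71=1000111 pc4: +16 =696
r72=1001000 pc2: +4 =700
r73=1001001 pc3: +8 =708
r74=1001010 pc3: +8 =716
r75=1001011 pc4: +16 =732
r76=1001100 pc3: +8 =740
r77=1001101 pc4: +16 =756
r78=1001110 pc4: +16 =772
r79=1001111 pc5: +32 =804
r80=1010000 pc2: +4 =808
r81=1010001 pc3: +8 =816
r82=1010010 pc3: +8 =824
r83=1010011 pc4: +16 =840
r84=1010100 pc3: +8 =848
r85=1010101 pc4: +16 =864
r86=1010110 pc4: +16 =880
r87=1010111 pc5: +32 =912
r88=1011000 pc3: +8 =920
r89=1011001 pc4: +16 =936
r90=1011010 pc4: +16 =952
r91=1011011 pc5: +32 =984
r92=1011100 pc4: +16 =1000
r93=1011101 pc5: +32 =1032
r94=1011110 pc5: +32 =1064
r95=1011111 pc6: +64 =1128
r96=1100000 pc2: +4 =1132

Answer: 1132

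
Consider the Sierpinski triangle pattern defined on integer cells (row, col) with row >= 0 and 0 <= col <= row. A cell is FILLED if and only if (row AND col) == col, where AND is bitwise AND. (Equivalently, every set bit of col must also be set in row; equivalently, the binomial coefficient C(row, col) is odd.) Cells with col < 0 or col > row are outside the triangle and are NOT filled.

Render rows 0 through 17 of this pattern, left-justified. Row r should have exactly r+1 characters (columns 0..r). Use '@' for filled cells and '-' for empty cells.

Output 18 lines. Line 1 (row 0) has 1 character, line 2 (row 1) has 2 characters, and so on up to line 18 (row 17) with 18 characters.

Answer: @
@@
@-@
@@@@
@---@
@@--@@
@-@-@-@
@@@@@@@@
@-------@
@@------@@
@-@-----@-@
@@@@----@@@@
@---@---@---@
@@--@@--@@--@@
@-@-@-@-@-@-@-@
@@@@@@@@@@@@@@@@
@---------------@
@@--------------@@

Derivation:
r0=0: @
r1=1: @@
r2=10: @-@
r3=11: @@@@
r4=100: @---@
r5=101: @@--@@
r6=110: @-@-@-@
r7=111: @@@@@@@@
r8=1000: @-------@
r9=1001: @@------@@
r10=1010: @-@-----@-@
r11=1011: @@@@----@@@@
r12=1100: @---@---@---@
r13=1101: @@--@@--@@--@@
r14=1110: @-@-@-@-@-@-@-@
r15=1111: @@@@@@@@@@@@@@@@
r16=10000: @---------------@
r17=10001: @@--------------@@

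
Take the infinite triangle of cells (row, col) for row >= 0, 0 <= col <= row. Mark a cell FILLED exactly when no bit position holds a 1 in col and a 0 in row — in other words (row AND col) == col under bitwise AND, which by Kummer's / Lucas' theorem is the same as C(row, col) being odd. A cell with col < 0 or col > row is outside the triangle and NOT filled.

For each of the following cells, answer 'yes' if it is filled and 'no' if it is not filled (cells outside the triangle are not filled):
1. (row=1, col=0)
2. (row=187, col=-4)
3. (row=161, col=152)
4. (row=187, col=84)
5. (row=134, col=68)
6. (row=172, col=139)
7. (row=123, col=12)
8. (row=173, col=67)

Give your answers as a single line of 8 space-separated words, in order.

(1,0): row=0b1, col=0b0, row AND col = 0b0 = 0; 0 == 0 -> filled
(187,-4): col outside [0, 187] -> not filled
(161,152): row=0b10100001, col=0b10011000, row AND col = 0b10000000 = 128; 128 != 152 -> empty
(187,84): row=0b10111011, col=0b1010100, row AND col = 0b10000 = 16; 16 != 84 -> empty
(134,68): row=0b10000110, col=0b1000100, row AND col = 0b100 = 4; 4 != 68 -> empty
(172,139): row=0b10101100, col=0b10001011, row AND col = 0b10001000 = 136; 136 != 139 -> empty
(123,12): row=0b1111011, col=0b1100, row AND col = 0b1000 = 8; 8 != 12 -> empty
(173,67): row=0b10101101, col=0b1000011, row AND col = 0b1 = 1; 1 != 67 -> empty

Answer: yes no no no no no no no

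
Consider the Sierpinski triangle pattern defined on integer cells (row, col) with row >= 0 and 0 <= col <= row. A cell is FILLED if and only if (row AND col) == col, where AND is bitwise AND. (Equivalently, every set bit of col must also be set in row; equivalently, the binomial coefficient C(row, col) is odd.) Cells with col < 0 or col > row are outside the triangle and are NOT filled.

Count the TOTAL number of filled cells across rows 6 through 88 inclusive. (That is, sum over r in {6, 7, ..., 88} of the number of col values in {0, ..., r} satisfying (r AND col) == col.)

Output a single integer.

r6=110 pc2: +4 =4
r7=111 pc3: +8 =12
r8=1000 pc1: +2 =14
r9=1001 pc2: +4 =18
r10=1010 pc2: +4 =22
r11=1011 pc3: +8 =30
r12=1100 pc2: +4 =34
r13=1101 pc3: +8 =42
r14=1110 pc3: +8 =50
r15=1111 pc4: +16 =66
r16=10000 pc1: +2 =68
r17=10001 pc2: +4 =72
r18=10010 pc2: +4 =76
r19=10011 pc3: +8 =84
r20=10100 pc2: +4 =88
r21=10101 pc3: +8 =96
r22=10110 pc3: +8 =104
r23=10111 pc4: +16 =120
r24=11000 pc2: +4 =124
r25=11001 pc3: +8 =132
r26=11010 pc3: +8 =140
r27=11011 pc4: +16 =156
r28=11100 pc3: +8 =164
r29=11101 pc4: +16 =180
r30=11110 pc4: +16 =196
r31=11111 pc5: +32 =228
r32=100000 pc1: +2 =230
r33=100001 pc2: +4 =234
r34=100010 pc2: +4 =238
r35=100011 pc3: +8 =246
r36=100100 pc2: +4 =250
r37=100101 pc3: +8 =258
r38=100110 pc3: +8 =266
r39=100111 pc4: +16 =282
r40=101000 pc2: +4 =286
r41=101001 pc3: +8 =294
r42=101010 pc3: +8 =302
r43=101011 pc4: +16 =318
r44=101100 pc3: +8 =326
r45=101101 pc4: +16 =342
r46=101110 pc4: +16 =358
r47=101111 pc5: +32 =390
r48=110000 pc2: +4 =394
r49=110001 pc3: +8 =402
r50=110010 pc3: +8 =410
r51=110011 pc4: +16 =426
r52=110100 pc3: +8 =434
r53=110101 pc4: +16 =450
r54=110110 pc4: +16 =466
r55=110111 pc5: +32 =498
r56=111000 pc3: +8 =506
r57=111001 pc4: +16 =522
r58=111010 pc4: +16 =538
r59=111011 pc5: +32 =570
r60=111100 pc4: +16 =586
r61=111101 pc5: +32 =618
r62=111110 pc5: +32 =650
r63=111111 pc6: +64 =714
r64=1000000 pc1: +2 =716
r65=1000001 pc2: +4 =720
r66=1000010 pc2: +4 =724
r67=1000011 pc3: +8 =732
r68=1000100 pc2: +4 =736
r69=1000101 pc3: +8 =744
r70=1000110 pc3: +8 =752
r71=1000111 pc4: +16 =768
r72=1001000 pc2: +4 =772
r73=1001001 pc3: +8 =780
r74=1001010 pc3: +8 =788
r75=1001011 pc4: +16 =804
r76=1001100 pc3: +8 =812
r77=1001101 pc4: +16 =828
r78=1001110 pc4: +16 =844
r79=1001111 pc5: +32 =876
r80=1010000 pc2: +4 =880
r81=1010001 pc3: +8 =888
r82=1010010 pc3: +8 =896
r83=1010011 pc4: +16 =912
r84=1010100 pc3: +8 =920
r85=1010101 pc4: +16 =936
r86=1010110 pc4: +16 =952
r87=1010111 pc5: +32 =984
r88=1011000 pc3: +8 =992

Answer: 992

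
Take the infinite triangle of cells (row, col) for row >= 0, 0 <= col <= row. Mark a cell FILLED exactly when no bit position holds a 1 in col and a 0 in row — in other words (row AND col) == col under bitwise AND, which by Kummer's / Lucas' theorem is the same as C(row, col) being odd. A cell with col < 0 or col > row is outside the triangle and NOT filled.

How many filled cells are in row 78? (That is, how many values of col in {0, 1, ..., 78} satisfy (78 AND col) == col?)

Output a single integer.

78 in binary = 1001110
popcount(78) = number of 1-bits in 1001110 = 4
A col c satisfies (78 AND c) == c iff every set bit of c is also set in 78; each of the 4 set bits of 78 can independently be on or off in c.
count = 2^4 = 16

Answer: 16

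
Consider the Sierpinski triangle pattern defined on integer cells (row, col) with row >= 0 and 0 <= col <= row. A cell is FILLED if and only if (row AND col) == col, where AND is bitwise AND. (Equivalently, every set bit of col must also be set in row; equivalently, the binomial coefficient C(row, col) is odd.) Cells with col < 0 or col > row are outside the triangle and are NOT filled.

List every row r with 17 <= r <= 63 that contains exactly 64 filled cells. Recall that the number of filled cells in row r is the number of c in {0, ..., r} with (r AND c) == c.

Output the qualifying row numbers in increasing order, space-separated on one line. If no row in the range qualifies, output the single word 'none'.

Row r has 2^popcount(r) filled cells, so we need popcount(r) = log2(64) = 6.
Scan r = 17..63 and keep those with exactly 6 one-bits:
r=17=10001 popcount=2 -> skip
r=18=10010 popcount=2 -> skip
r=19=10011 popcount=3 -> skip
r=20=10100 popcount=2 -> skip
r=21=10101 popcount=3 -> skip
r=22=10110 popcount=3 -> skip
r=23=10111 popcount=4 -> skip
r=24=11000 popcount=2 -> skip
r=25=11001 popcount=3 -> skip
r=26=11010 popcount=3 -> skip
r=27=11011 popcount=4 -> skip
r=28=11100 popcount=3 -> skip
r=29=11101 popcount=4 -> skip
r=30=11110 popcount=4 -> skip
r=31=11111 popcount=5 -> skip
r=32=100000 popcount=1 -> skip
r=33=100001 popcount=2 -> skip
r=34=100010 popcount=2 -> skip
r=35=100011 popcount=3 -> skip
r=36=100100 popcount=2 -> skip
r=37=100101 popcount=3 -> skip
r=38=100110 popcount=3 -> skip
r=39=100111 popcount=4 -> skip
r=40=101000 popcount=2 -> skip
r=41=101001 popcount=3 -> skip
r=42=101010 popcount=3 -> skip
r=43=101011 popcount=4 -> skip
r=44=101100 popcount=3 -> skip
r=45=101101 popcount=4 -> skip
r=46=101110 popcount=4 -> skip
r=47=101111 popcount=5 -> skip
r=48=110000 popcount=2 -> skip
r=49=110001 popcount=3 -> skip
r=50=110010 popcount=3 -> skip
r=51=110011 popcount=4 -> skip
r=52=110100 popcount=3 -> skip
r=53=110101 popcount=4 -> skip
r=54=110110 popcount=4 -> skip
r=55=110111 popcount=5 -> skip
r=56=111000 popcount=3 -> skip
r=57=111001 popcount=4 -> skip
r=58=111010 popcount=4 -> skip
r=59=111011 popcount=5 -> skip
r=60=111100 popcount=4 -> skip
r=61=111101 popcount=5 -> skip
r=62=111110 popcount=5 -> skip
r=63=111111 popcount=6 -> KEEP
Kept rows: 63

Answer: 63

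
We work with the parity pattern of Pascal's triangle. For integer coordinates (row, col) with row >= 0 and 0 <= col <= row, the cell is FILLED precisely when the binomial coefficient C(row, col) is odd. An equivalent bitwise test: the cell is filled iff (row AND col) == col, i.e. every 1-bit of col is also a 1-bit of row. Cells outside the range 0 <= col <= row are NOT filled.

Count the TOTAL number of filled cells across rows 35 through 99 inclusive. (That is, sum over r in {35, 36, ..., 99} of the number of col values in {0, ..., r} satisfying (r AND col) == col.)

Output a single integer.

Answer: 998

Derivation:
r35=100011 pc3: +8 =8
r36=100100 pc2: +4 =12
r37=100101 pc3: +8 =20
r38=100110 pc3: +8 =28
r39=100111 pc4: +16 =44
r40=101000 pc2: +4 =48
r41=101001 pc3: +8 =56
r42=101010 pc3: +8 =64
r43=101011 pc4: +16 =80
r44=101100 pc3: +8 =88
r45=101101 pc4: +16 =104
r46=101110 pc4: +16 =120
r47=101111 pc5: +32 =152
r48=110000 pc2: +4 =156
r49=110001 pc3: +8 =164
r50=110010 pc3: +8 =172
r51=110011 pc4: +16 =188
r52=110100 pc3: +8 =196
r53=110101 pc4: +16 =212
r54=110110 pc4: +16 =228
r55=110111 pc5: +32 =260
r56=111000 pc3: +8 =268
r57=111001 pc4: +16 =284
r58=111010 pc4: +16 =300
r59=111011 pc5: +32 =332
r60=111100 pc4: +16 =348
r61=111101 pc5: +32 =380
r62=111110 pc5: +32 =412
r63=111111 pc6: +64 =476
r64=1000000 pc1: +2 =478
r65=1000001 pc2: +4 =482
r66=1000010 pc2: +4 =486
r67=1000011 pc3: +8 =494
r68=1000100 pc2: +4 =498
r69=1000101 pc3: +8 =506
r70=1000110 pc3: +8 =514
r71=1000111 pc4: +16 =530
r72=1001000 pc2: +4 =534
r73=1001001 pc3: +8 =542
r74=1001010 pc3: +8 =550
r75=1001011 pc4: +16 =566
r76=1001100 pc3: +8 =574
r77=1001101 pc4: +16 =590
r78=1001110 pc4: +16 =606
r79=1001111 pc5: +32 =638
r80=1010000 pc2: +4 =642
r81=1010001 pc3: +8 =650
r82=1010010 pc3: +8 =658
r83=1010011 pc4: +16 =674
r84=1010100 pc3: +8 =682
r85=1010101 pc4: +16 =698
r86=1010110 pc4: +16 =714
r87=1010111 pc5: +32 =746
r88=1011000 pc3: +8 =754
r89=1011001 pc4: +16 =770
r90=1011010 pc4: +16 =786
r91=1011011 pc5: +32 =818
r92=1011100 pc4: +16 =834
r93=1011101 pc5: +32 =866
r94=1011110 pc5: +32 =898
r95=1011111 pc6: +64 =962
r96=1100000 pc2: +4 =966
r97=1100001 pc3: +8 =974
r98=1100010 pc3: +8 =982
r99=1100011 pc4: +16 =998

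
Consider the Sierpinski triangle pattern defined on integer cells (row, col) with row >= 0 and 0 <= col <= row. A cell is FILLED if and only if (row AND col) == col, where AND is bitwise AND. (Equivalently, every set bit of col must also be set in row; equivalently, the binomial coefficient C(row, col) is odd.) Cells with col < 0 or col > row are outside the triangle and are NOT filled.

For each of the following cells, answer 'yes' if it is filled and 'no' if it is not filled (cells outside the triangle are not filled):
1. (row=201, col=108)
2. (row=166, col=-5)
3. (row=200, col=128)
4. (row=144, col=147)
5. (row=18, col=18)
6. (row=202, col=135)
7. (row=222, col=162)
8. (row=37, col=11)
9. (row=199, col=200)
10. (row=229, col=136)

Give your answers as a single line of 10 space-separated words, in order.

(201,108): row=0b11001001, col=0b1101100, row AND col = 0b1001000 = 72; 72 != 108 -> empty
(166,-5): col outside [0, 166] -> not filled
(200,128): row=0b11001000, col=0b10000000, row AND col = 0b10000000 = 128; 128 == 128 -> filled
(144,147): col outside [0, 144] -> not filled
(18,18): row=0b10010, col=0b10010, row AND col = 0b10010 = 18; 18 == 18 -> filled
(202,135): row=0b11001010, col=0b10000111, row AND col = 0b10000010 = 130; 130 != 135 -> empty
(222,162): row=0b11011110, col=0b10100010, row AND col = 0b10000010 = 130; 130 != 162 -> empty
(37,11): row=0b100101, col=0b1011, row AND col = 0b1 = 1; 1 != 11 -> empty
(199,200): col outside [0, 199] -> not filled
(229,136): row=0b11100101, col=0b10001000, row AND col = 0b10000000 = 128; 128 != 136 -> empty

Answer: no no yes no yes no no no no no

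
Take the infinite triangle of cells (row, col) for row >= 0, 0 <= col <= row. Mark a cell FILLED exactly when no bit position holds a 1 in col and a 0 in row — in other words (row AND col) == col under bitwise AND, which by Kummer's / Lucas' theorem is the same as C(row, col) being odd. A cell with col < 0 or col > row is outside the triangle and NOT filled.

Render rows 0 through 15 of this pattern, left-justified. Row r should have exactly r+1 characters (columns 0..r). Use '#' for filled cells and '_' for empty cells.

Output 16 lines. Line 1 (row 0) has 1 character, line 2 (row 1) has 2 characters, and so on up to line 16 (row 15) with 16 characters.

Answer: #
##
#_#
####
#___#
##__##
#_#_#_#
########
#_______#
##______##
#_#_____#_#
####____####
#___#___#___#
##__##__##__##
#_#_#_#_#_#_#_#
################

Derivation:
r0=0: #
r1=1: ##
r2=10: #_#
r3=11: ####
r4=100: #___#
r5=101: ##__##
r6=110: #_#_#_#
r7=111: ########
r8=1000: #_______#
r9=1001: ##______##
r10=1010: #_#_____#_#
r11=1011: ####____####
r12=1100: #___#___#___#
r13=1101: ##__##__##__##
r14=1110: #_#_#_#_#_#_#_#
r15=1111: ################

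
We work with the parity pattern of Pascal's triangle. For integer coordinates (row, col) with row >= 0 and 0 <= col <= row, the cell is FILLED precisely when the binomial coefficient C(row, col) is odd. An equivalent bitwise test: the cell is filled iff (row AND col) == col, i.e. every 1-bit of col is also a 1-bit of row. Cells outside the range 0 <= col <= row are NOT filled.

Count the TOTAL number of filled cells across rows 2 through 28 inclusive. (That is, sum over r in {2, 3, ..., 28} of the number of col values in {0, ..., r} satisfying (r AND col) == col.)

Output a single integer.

r2=10 pc1: +2 =2
r3=11 pc2: +4 =6
r4=100 pc1: +2 =8
r5=101 pc2: +4 =12
r6=110 pc2: +4 =16
r7=111 pc3: +8 =24
r8=1000 pc1: +2 =26
r9=1001 pc2: +4 =30
r10=1010 pc2: +4 =34
r11=1011 pc3: +8 =42
r12=1100 pc2: +4 =46
r13=1101 pc3: +8 =54
r14=1110 pc3: +8 =62
r15=1111 pc4: +16 =78
r16=10000 pc1: +2 =80
r17=10001 pc2: +4 =84
r18=10010 pc2: +4 =88
r19=10011 pc3: +8 =96
r20=10100 pc2: +4 =100
r21=10101 pc3: +8 =108
r22=10110 pc3: +8 =116
r23=10111 pc4: +16 =132
r24=11000 pc2: +4 =136
r25=11001 pc3: +8 =144
r26=11010 pc3: +8 =152
r27=11011 pc4: +16 =168
r28=11100 pc3: +8 =176

Answer: 176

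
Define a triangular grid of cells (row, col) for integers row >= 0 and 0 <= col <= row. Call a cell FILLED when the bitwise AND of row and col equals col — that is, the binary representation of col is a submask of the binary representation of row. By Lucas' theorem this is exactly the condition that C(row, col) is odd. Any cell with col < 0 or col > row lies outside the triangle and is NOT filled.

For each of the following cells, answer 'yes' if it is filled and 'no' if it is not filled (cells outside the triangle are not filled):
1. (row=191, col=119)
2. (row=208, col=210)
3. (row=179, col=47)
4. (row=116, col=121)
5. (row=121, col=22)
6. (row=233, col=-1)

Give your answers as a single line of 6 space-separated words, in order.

Answer: no no no no no no

Derivation:
(191,119): row=0b10111111, col=0b1110111, row AND col = 0b110111 = 55; 55 != 119 -> empty
(208,210): col outside [0, 208] -> not filled
(179,47): row=0b10110011, col=0b101111, row AND col = 0b100011 = 35; 35 != 47 -> empty
(116,121): col outside [0, 116] -> not filled
(121,22): row=0b1111001, col=0b10110, row AND col = 0b10000 = 16; 16 != 22 -> empty
(233,-1): col outside [0, 233] -> not filled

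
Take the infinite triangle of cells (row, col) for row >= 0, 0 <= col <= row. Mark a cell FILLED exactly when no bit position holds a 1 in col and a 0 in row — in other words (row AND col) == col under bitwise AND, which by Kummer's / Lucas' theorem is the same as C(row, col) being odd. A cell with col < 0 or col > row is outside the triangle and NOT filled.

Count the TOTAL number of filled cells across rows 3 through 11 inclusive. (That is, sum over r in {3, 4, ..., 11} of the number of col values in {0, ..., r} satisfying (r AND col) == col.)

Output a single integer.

r3=11 pc2: +4 =4
r4=100 pc1: +2 =6
r5=101 pc2: +4 =10
r6=110 pc2: +4 =14
r7=111 pc3: +8 =22
r8=1000 pc1: +2 =24
r9=1001 pc2: +4 =28
r10=1010 pc2: +4 =32
r11=1011 pc3: +8 =40

Answer: 40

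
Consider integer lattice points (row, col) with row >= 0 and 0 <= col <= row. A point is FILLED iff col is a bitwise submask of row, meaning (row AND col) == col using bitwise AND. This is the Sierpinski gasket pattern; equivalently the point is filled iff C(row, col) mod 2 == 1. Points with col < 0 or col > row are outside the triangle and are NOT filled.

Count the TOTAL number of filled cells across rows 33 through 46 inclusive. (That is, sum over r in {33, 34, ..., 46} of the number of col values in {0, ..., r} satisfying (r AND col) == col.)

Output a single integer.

r33=100001 pc2: +4 =4
r34=100010 pc2: +4 =8
r35=100011 pc3: +8 =16
r36=100100 pc2: +4 =20
r37=100101 pc3: +8 =28
r38=100110 pc3: +8 =36
r39=100111 pc4: +16 =52
r40=101000 pc2: +4 =56
r41=101001 pc3: +8 =64
r42=101010 pc3: +8 =72
r43=101011 pc4: +16 =88
r44=101100 pc3: +8 =96
r45=101101 pc4: +16 =112
r46=101110 pc4: +16 =128

Answer: 128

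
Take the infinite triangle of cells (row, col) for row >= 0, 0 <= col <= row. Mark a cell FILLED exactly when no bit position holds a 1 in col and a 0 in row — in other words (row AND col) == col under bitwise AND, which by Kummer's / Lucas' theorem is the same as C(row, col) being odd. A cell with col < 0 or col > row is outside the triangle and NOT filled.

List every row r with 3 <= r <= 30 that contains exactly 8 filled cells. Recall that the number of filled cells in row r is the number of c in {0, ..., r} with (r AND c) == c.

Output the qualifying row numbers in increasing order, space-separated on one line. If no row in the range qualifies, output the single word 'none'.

Row r has 2^popcount(r) filled cells, so we need popcount(r) = log2(8) = 3.
Scan r = 3..30 and keep those with exactly 3 one-bits:
r=3=11 popcount=2 -> skip
r=4=100 popcount=1 -> skip
r=5=101 popcount=2 -> skip
r=6=110 popcount=2 -> skip
r=7=111 popcount=3 -> KEEP
r=8=1000 popcount=1 -> skip
r=9=1001 popcount=2 -> skip
r=10=1010 popcount=2 -> skip
r=11=1011 popcount=3 -> KEEP
r=12=1100 popcount=2 -> skip
r=13=1101 popcount=3 -> KEEP
r=14=1110 popcount=3 -> KEEP
r=15=1111 popcount=4 -> skip
r=16=10000 popcount=1 -> skip
r=17=10001 popcount=2 -> skip
r=18=10010 popcount=2 -> skip
r=19=10011 popcount=3 -> KEEP
r=20=10100 popcount=2 -> skip
r=21=10101 popcount=3 -> KEEP
r=22=10110 popcount=3 -> KEEP
r=23=10111 popcount=4 -> skip
r=24=11000 popcount=2 -> skip
r=25=11001 popcount=3 -> KEEP
r=26=11010 popcount=3 -> KEEP
r=27=11011 popcount=4 -> skip
r=28=11100 popcount=3 -> KEEP
r=29=11101 popcount=4 -> skip
r=30=11110 popcount=4 -> skip
Kept rows: 7 11 13 14 19 21 22 25 26 28

Answer: 7 11 13 14 19 21 22 25 26 28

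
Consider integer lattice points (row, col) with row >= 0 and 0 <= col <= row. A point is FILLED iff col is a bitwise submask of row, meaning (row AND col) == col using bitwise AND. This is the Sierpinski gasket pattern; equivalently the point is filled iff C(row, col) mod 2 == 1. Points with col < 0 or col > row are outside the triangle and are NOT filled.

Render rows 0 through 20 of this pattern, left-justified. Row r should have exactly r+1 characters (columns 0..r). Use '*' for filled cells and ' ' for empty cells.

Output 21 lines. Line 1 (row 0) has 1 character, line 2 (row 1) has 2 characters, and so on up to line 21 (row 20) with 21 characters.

Answer: *
**
* *
****
*   *
**  **
* * * *
********
*       *
**      **
* *     * *
****    ****
*   *   *   *
**  **  **  **
* * * * * * * *
****************
*               *
**              **
* *             * *
****            ****
*   *           *   *

Derivation:
r0=0: *
r1=1: **
r2=10: * *
r3=11: ****
r4=100: *   *
r5=101: **  **
r6=110: * * * *
r7=111: ********
r8=1000: *       *
r9=1001: **      **
r10=1010: * *     * *
r11=1011: ****    ****
r12=1100: *   *   *   *
r13=1101: **  **  **  **
r14=1110: * * * * * * * *
r15=1111: ****************
r16=10000: *               *
r17=10001: **              **
r18=10010: * *             * *
r19=10011: ****            ****
r20=10100: *   *           *   *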